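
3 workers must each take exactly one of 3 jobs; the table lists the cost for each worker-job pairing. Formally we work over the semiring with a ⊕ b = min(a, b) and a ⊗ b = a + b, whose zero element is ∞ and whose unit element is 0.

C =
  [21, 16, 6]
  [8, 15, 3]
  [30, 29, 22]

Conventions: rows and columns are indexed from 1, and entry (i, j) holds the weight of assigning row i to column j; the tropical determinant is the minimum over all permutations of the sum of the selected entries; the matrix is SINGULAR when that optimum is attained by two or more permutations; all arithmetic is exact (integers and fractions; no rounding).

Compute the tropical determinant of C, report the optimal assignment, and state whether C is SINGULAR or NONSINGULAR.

σ = (1, 2, 3): 21 + 15 + 22 = 58
σ = (1, 3, 2): 21 + 3 + 29 = 53
σ = (2, 1, 3): 16 + 8 + 22 = 46
σ = (2, 3, 1): 16 + 3 + 30 = 49
σ = (3, 1, 2): 6 + 8 + 29 = 43
σ = (3, 2, 1): 6 + 15 + 30 = 51
Optimal value attained by: σ = (3, 1, 2).
Answer: det⊕(C) = 43; verdict: NONSINGULAR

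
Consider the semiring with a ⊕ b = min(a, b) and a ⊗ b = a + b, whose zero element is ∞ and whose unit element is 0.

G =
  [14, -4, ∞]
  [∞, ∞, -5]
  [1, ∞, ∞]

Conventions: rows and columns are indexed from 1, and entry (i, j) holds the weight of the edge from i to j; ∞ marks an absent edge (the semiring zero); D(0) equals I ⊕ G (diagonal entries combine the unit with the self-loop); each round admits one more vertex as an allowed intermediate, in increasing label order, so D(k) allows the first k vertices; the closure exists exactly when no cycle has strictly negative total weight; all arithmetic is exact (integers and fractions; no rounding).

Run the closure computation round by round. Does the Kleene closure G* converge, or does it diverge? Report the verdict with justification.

D(0):
  [0, -4, ∞]
  [∞, 0, -5]
  [1, ∞, 0]
D(1):
  [0, -4, ∞]
  [∞, 0, -5]
  [1, -3, 0]
Detection: at round 2, diagonal entry (3, 3) turns strictly negative.
Key observation: the cycle 3->1->2->3 has total weight 1 + (-4) + (-5), which is strictly negative.
Answer: DIVERGES — negative cycle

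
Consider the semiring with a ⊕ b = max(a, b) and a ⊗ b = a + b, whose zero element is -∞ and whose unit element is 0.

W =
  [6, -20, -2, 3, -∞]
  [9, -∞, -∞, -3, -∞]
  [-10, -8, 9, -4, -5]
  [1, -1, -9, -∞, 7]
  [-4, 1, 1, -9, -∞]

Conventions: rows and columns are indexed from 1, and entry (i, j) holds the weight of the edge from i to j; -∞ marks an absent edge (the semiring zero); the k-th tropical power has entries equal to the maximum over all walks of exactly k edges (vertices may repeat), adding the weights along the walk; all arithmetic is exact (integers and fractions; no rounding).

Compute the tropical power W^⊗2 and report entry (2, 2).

W^⊗2:
  [12, 2, 7, 9, 10]
  [15, -4, 7, 12, 4]
  [1, 1, 18, 5, 4]
  [8, 8, 8, 4, -14]
  [10, -7, 10, -1, -2]
Key observation: the optimum is the walk 2->4->2, with weight (-3) + (-1) = -4.
Optimal value attained by: walk 2->4->2.
Answer: (W^⊗2)[2][2] = -4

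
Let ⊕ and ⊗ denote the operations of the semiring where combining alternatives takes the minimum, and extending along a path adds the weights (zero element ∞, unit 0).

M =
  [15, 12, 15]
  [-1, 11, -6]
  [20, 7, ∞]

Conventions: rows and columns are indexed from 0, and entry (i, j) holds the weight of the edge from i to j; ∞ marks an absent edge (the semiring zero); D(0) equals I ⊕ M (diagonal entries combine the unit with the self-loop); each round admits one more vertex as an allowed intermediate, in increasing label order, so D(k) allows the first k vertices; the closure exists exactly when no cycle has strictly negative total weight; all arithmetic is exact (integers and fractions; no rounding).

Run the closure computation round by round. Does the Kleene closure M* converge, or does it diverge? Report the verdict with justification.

D(0):
  [0, 12, 15]
  [-1, 0, -6]
  [20, 7, 0]
D(1):
  [0, 12, 15]
  [-1, 0, -6]
  [20, 7, 0]
D(2):
  [0, 12, 6]
  [-1, 0, -6]
  [6, 7, 0]
D(3):
  [0, 12, 6]
  [-1, 0, -6]
  [6, 7, 0]
Key observation: every diagonal entry stays at the unit through all rounds, so no improving cycle exists.
Answer: CONVERGES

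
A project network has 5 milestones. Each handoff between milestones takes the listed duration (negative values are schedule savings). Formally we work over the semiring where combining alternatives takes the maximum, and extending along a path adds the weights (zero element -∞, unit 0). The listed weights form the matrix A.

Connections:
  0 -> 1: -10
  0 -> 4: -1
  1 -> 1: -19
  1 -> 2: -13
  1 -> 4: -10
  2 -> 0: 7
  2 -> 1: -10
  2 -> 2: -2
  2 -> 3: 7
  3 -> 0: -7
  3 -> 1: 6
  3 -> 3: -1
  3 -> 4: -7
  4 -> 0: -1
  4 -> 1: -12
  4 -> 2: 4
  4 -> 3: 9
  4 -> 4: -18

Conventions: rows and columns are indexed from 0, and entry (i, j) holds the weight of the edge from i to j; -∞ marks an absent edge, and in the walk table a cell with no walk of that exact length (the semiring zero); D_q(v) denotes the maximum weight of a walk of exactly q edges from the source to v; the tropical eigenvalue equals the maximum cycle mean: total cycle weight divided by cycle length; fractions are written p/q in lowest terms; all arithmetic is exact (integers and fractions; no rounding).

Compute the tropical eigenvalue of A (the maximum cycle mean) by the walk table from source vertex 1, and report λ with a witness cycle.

q=0: [-∞, 0, -∞, -∞, -∞]
q=1: [-∞, -19, -13, -∞, -10]
q=2: [-6, -22, -6, -1, -28]
q=3: [1, 5, -8, 1, -7]
q=4: [-1, 7, -3, 2, 0]
q=5: [4, 8, 4, 9, -2]
Optimal cycle mean attained by: cycle 0->4->2->0, total (-1) + 4 + 7, length 3.
Answer: λ = 10/3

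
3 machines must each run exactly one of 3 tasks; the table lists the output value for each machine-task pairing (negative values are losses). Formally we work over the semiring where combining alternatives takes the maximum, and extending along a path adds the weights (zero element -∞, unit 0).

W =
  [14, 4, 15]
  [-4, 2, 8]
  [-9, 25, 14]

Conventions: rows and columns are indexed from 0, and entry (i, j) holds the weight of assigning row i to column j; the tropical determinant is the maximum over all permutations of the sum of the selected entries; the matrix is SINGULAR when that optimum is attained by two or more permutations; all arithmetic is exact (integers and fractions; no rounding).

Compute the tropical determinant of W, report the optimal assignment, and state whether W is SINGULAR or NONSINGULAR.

σ = (0, 1, 2): 14 + 2 + 14 = 30
σ = (0, 2, 1): 14 + 8 + 25 = 47
σ = (1, 0, 2): 4 + (-4) + 14 = 14
σ = (1, 2, 0): 4 + 8 + (-9) = 3
σ = (2, 0, 1): 15 + (-4) + 25 = 36
σ = (2, 1, 0): 15 + 2 + (-9) = 8
Optimal value attained by: σ = (0, 2, 1).
Answer: det⊕(W) = 47; verdict: NONSINGULAR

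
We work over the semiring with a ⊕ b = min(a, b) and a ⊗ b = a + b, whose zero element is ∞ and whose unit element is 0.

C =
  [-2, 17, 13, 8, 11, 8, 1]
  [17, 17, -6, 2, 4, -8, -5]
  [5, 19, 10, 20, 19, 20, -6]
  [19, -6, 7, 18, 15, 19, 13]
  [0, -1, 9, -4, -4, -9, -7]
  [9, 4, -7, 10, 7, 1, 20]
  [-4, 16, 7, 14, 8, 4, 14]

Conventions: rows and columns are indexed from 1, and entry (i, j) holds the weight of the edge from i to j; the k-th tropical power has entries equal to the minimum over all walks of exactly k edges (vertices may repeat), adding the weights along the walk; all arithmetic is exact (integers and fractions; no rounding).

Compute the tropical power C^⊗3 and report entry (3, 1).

C^⊗2:
  [-4, 2, 1, 6, 7, 2, -1]
  [-9, -4, -15, 0, -1, -7, -12]
  [-10, 10, 1, 8, 2, -2, 4]
  [9, 11, -12, -4, -2, -14, -11]
  [-11, -10, -16, -8, -8, -13, -11]
  [-2, 4, -6, 3, 3, -4, -13]
  [-6, 7, -3, 4, 4, -1, -3]
C^⊗3:
  [-6, 0, -5, 3, 3, -6, -5]
  [-16, -6, -14, -5, -5, -12, -21]
  [-12, 1, -9, -2, -2, -7, -9]
  [-15, -10, -21, -6, -7, -13, -18]
  [-15, -14, -20, -12, -12, -18, -22]
  [-17, -3, -11, -1, -5, -9, -12]
  [-8, -2, -8, 0, 0, -5, -9]
Key observation: the optimum is the walk 3->7->1->1, with weight (-6) + (-4) + (-2) = -12.
Optimal value attained by: walk 3->7->1->1.
Answer: (C^⊗3)[3][1] = -12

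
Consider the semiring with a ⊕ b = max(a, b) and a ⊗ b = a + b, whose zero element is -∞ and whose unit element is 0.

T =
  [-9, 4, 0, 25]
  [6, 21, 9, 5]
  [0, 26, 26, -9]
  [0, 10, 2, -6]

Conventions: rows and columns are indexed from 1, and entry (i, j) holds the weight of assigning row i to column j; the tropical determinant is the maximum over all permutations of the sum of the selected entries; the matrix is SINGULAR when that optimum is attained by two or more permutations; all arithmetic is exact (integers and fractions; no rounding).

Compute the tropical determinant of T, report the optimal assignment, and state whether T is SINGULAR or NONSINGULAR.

σ = (1, 2, 3, 4): (-9) + 21 + 26 + (-6) = 32
σ = (1, 2, 4, 3): (-9) + 21 + (-9) + 2 = 5
σ = (1, 3, 2, 4): (-9) + 9 + 26 + (-6) = 20
σ = (1, 3, 4, 2): (-9) + 9 + (-9) + 10 = 1
σ = (1, 4, 2, 3): (-9) + 5 + 26 + 2 = 24
σ = (1, 4, 3, 2): (-9) + 5 + 26 + 10 = 32
σ = (2, 1, 3, 4): 4 + 6 + 26 + (-6) = 30
σ = (2, 1, 4, 3): 4 + 6 + (-9) + 2 = 3
σ = (2, 3, 1, 4): 4 + 9 + 0 + (-6) = 7
σ = (2, 3, 4, 1): 4 + 9 + (-9) + 0 = 4
σ = (2, 4, 1, 3): 4 + 5 + 0 + 2 = 11
σ = (2, 4, 3, 1): 4 + 5 + 26 + 0 = 35
σ = (3, 1, 2, 4): 0 + 6 + 26 + (-6) = 26
σ = (3, 1, 4, 2): 0 + 6 + (-9) + 10 = 7
σ = (3, 2, 1, 4): 0 + 21 + 0 + (-6) = 15
σ = (3, 2, 4, 1): 0 + 21 + (-9) + 0 = 12
σ = (3, 4, 1, 2): 0 + 5 + 0 + 10 = 15
σ = (3, 4, 2, 1): 0 + 5 + 26 + 0 = 31
σ = (4, 1, 2, 3): 25 + 6 + 26 + 2 = 59
σ = (4, 1, 3, 2): 25 + 6 + 26 + 10 = 67
σ = (4, 2, 1, 3): 25 + 21 + 0 + 2 = 48
σ = (4, 2, 3, 1): 25 + 21 + 26 + 0 = 72
σ = (4, 3, 1, 2): 25 + 9 + 0 + 10 = 44
σ = (4, 3, 2, 1): 25 + 9 + 26 + 0 = 60
Optimal value attained by: σ = (4, 2, 3, 1).
Answer: det⊕(T) = 72; verdict: NONSINGULAR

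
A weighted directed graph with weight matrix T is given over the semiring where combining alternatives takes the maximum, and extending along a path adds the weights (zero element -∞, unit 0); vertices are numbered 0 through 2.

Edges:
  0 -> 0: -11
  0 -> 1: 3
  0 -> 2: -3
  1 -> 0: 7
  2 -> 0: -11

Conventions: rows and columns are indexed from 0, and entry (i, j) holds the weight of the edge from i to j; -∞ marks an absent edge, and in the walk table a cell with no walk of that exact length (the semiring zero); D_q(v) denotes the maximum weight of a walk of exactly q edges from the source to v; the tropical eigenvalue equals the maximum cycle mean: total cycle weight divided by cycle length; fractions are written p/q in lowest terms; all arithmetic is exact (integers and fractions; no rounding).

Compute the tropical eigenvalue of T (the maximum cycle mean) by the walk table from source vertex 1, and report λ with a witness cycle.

q=0: [-∞, 0, -∞]
q=1: [7, -∞, -∞]
q=2: [-4, 10, 4]
q=3: [17, -1, -7]
Optimal cycle mean attained by: cycle 0->1->0, total 3 + 7, length 2.
Answer: λ = 5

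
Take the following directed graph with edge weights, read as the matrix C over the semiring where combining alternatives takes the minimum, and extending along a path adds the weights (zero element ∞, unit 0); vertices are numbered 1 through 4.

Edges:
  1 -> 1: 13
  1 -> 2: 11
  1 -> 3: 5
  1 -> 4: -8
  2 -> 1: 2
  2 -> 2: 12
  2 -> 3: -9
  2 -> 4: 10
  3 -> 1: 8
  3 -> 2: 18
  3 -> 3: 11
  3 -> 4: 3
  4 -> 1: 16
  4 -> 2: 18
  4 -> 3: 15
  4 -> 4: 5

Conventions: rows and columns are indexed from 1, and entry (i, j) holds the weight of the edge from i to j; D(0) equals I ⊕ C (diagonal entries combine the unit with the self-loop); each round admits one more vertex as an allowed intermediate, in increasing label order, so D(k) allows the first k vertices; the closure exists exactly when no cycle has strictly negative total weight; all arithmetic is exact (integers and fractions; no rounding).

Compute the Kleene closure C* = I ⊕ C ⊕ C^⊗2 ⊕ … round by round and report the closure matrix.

D(0):
  [0, 11, 5, -8]
  [2, 0, -9, 10]
  [8, 18, 0, 3]
  [16, 18, 15, 0]
D(1):
  [0, 11, 5, -8]
  [2, 0, -9, -6]
  [8, 18, 0, 0]
  [16, 18, 15, 0]
D(2):
  [0, 11, 2, -8]
  [2, 0, -9, -6]
  [8, 18, 0, 0]
  [16, 18, 9, 0]
D(3):
  [0, 11, 2, -8]
  [-1, 0, -9, -9]
  [8, 18, 0, 0]
  [16, 18, 9, 0]
D(4):
  [0, 10, 1, -8]
  [-1, 0, -9, -9]
  [8, 18, 0, 0]
  [16, 18, 9, 0]
Answer: C* = [[0, 10, 1, -8], [-1, 0, -9, -9], [8, 18, 0, 0], [16, 18, 9, 0]]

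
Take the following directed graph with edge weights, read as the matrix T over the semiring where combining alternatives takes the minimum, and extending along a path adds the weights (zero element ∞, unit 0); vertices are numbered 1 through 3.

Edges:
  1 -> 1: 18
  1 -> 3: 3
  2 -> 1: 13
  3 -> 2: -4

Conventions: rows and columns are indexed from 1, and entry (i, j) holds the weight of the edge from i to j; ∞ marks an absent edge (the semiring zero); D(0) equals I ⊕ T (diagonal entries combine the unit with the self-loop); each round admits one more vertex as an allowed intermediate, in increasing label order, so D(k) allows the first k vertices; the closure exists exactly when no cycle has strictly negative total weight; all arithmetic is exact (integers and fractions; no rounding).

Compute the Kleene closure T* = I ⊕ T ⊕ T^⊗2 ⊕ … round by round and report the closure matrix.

D(0):
  [0, ∞, 3]
  [13, 0, ∞]
  [∞, -4, 0]
D(1):
  [0, ∞, 3]
  [13, 0, 16]
  [∞, -4, 0]
D(2):
  [0, ∞, 3]
  [13, 0, 16]
  [9, -4, 0]
D(3):
  [0, -1, 3]
  [13, 0, 16]
  [9, -4, 0]
Answer: T* = [[0, -1, 3], [13, 0, 16], [9, -4, 0]]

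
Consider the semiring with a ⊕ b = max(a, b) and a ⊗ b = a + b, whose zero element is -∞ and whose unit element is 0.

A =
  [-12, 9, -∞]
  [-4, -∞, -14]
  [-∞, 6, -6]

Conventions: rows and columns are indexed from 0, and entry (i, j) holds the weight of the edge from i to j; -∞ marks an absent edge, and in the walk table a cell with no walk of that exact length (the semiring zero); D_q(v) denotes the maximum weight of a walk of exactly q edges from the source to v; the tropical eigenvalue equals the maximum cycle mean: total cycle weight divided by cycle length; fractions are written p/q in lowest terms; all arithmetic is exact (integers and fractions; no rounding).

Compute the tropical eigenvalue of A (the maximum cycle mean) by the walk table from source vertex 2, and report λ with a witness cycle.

q=0: [-∞, -∞, 0]
q=1: [-∞, 6, -6]
q=2: [2, 0, -8]
q=3: [-4, 11, -14]
Optimal cycle mean attained by: cycle 0->1->0, total 9 + (-4), length 2.
Answer: λ = 5/2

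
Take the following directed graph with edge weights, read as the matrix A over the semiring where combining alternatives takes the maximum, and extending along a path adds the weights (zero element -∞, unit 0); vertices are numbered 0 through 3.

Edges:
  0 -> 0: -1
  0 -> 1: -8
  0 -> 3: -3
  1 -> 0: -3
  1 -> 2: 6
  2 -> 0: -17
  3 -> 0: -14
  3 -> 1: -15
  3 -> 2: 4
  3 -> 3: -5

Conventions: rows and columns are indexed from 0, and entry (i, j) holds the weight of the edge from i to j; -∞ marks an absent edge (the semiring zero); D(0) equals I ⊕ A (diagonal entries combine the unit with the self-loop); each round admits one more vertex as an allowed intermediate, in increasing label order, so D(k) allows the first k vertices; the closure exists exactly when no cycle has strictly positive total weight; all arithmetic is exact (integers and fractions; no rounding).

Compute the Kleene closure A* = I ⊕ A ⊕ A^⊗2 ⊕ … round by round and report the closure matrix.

D(0):
  [0, -8, -∞, -3]
  [-3, 0, 6, -∞]
  [-17, -∞, 0, -∞]
  [-14, -15, 4, 0]
D(1):
  [0, -8, -∞, -3]
  [-3, 0, 6, -6]
  [-17, -25, 0, -20]
  [-14, -15, 4, 0]
D(2):
  [0, -8, -2, -3]
  [-3, 0, 6, -6]
  [-17, -25, 0, -20]
  [-14, -15, 4, 0]
D(3):
  [0, -8, -2, -3]
  [-3, 0, 6, -6]
  [-17, -25, 0, -20]
  [-13, -15, 4, 0]
D(4):
  [0, -8, 1, -3]
  [-3, 0, 6, -6]
  [-17, -25, 0, -20]
  [-13, -15, 4, 0]
Answer: A* = [[0, -8, 1, -3], [-3, 0, 6, -6], [-17, -25, 0, -20], [-13, -15, 4, 0]]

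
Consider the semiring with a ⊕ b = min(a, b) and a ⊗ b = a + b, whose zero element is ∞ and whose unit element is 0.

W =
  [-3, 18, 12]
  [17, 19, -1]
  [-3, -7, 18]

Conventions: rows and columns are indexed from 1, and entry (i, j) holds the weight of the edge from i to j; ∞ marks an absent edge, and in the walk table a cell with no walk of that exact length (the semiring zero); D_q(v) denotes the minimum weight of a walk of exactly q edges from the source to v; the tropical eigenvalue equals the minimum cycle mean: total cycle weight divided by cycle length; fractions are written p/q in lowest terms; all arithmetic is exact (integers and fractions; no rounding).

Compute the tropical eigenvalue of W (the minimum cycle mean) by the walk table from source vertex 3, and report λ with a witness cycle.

q=0: [∞, ∞, 0]
q=1: [-3, -7, 18]
q=2: [-6, 11, -8]
q=3: [-11, -15, 6]
Optimal cycle mean attained by: cycle 2->3->2, total (-1) + (-7), length 2.
Answer: λ = -4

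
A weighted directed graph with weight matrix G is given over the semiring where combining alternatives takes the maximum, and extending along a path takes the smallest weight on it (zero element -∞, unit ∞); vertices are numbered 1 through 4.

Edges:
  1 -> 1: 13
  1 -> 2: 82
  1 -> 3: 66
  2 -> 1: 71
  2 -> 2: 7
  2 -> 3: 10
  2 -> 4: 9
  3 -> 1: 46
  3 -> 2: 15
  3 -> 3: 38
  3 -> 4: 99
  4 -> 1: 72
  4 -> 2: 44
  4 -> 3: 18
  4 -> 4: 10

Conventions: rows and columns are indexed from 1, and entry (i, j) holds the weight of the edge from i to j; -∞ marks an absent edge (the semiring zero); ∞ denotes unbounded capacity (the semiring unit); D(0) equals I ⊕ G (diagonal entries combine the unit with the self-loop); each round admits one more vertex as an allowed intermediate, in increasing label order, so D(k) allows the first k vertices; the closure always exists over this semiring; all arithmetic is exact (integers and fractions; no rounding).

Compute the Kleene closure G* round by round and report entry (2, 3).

D(0):
  [∞, 82, 66, -∞]
  [71, ∞, 10, 9]
  [46, 15, ∞, 99]
  [72, 44, 18, ∞]
D(1):
  [∞, 82, 66, -∞]
  [71, ∞, 66, 9]
  [46, 46, ∞, 99]
  [72, 72, 66, ∞]
D(2):
  [∞, 82, 66, 9]
  [71, ∞, 66, 9]
  [46, 46, ∞, 99]
  [72, 72, 66, ∞]
D(3):
  [∞, 82, 66, 66]
  [71, ∞, 66, 66]
  [46, 46, ∞, 99]
  [72, 72, 66, ∞]
D(4):
  [∞, 82, 66, 66]
  [71, ∞, 66, 66]
  [72, 72, ∞, 99]
  [72, 72, 66, ∞]
Answer: G*[2][3] = 66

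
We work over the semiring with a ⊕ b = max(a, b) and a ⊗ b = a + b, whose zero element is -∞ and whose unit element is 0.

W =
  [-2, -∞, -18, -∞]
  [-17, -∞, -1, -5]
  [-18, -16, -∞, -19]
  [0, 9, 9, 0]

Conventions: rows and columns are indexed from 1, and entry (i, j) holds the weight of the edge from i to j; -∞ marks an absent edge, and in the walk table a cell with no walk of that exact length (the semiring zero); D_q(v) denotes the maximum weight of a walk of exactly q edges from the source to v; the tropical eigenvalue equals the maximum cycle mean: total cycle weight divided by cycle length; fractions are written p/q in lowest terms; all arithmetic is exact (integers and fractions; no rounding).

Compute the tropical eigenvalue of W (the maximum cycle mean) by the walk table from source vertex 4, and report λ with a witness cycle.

q=0: [-∞, -∞, -∞, 0]
q=1: [0, 9, 9, 0]
q=2: [0, 9, 9, 4]
q=3: [4, 13, 13, 4]
q=4: [4, 13, 13, 8]
Optimal cycle mean attained by: cycle 2->4->2, total (-5) + 9, length 2.
Answer: λ = 2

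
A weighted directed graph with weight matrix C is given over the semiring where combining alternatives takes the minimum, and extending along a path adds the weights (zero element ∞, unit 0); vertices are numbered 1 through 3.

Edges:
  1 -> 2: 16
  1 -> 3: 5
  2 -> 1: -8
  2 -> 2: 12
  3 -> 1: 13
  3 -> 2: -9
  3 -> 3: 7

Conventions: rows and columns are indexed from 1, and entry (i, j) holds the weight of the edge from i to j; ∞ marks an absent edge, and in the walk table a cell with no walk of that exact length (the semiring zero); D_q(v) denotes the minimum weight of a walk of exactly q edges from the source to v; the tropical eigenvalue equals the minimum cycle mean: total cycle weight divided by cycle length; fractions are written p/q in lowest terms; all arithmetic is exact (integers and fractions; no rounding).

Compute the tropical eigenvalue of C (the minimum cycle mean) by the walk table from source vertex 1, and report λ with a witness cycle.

q=0: [0, ∞, ∞]
q=1: [∞, 16, 5]
q=2: [8, -4, 12]
q=3: [-12, 3, 13]
Optimal cycle mean attained by: cycle 1->3->2->1, total 5 + (-9) + (-8), length 3.
Answer: λ = -4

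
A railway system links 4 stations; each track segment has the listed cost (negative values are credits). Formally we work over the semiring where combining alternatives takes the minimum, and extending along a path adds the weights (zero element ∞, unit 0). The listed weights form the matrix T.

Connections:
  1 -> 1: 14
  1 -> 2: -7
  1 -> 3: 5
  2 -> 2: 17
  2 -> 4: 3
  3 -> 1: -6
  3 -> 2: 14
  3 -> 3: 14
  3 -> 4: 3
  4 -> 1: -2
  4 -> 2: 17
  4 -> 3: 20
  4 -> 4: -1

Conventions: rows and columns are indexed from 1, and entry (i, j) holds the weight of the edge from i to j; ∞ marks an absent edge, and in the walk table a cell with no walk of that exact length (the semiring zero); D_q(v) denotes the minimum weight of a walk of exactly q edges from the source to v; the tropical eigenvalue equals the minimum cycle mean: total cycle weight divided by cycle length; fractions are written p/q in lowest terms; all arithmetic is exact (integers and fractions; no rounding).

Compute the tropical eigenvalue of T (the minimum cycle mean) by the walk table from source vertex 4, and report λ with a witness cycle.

q=0: [∞, ∞, ∞, 0]
q=1: [-2, 17, 20, -1]
q=2: [-3, -9, 3, -2]
q=3: [-4, -10, 2, -6]
q=4: [-8, -11, 1, -7]
Optimal cycle mean attained by: cycle 1->2->4->1, total (-7) + 3 + (-2), length 3.
Answer: λ = -2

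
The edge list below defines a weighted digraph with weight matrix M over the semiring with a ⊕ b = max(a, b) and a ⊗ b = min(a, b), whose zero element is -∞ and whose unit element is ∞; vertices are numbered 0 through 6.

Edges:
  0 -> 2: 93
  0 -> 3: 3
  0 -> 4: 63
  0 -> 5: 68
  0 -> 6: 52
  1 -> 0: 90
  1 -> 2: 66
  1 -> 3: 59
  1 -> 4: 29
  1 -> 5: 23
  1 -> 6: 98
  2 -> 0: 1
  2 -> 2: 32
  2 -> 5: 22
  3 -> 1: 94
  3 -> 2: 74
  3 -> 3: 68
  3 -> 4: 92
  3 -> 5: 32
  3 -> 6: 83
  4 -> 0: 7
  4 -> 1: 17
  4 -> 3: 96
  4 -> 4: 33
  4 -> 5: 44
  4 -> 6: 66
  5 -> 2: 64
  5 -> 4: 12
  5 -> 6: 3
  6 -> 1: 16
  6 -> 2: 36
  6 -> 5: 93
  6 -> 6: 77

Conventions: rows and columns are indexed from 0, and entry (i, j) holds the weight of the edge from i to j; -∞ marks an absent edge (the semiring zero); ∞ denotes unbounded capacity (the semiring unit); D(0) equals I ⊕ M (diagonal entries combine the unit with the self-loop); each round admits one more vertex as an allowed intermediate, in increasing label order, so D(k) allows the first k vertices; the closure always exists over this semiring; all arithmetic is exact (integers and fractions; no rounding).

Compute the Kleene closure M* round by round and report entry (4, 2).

D(0):
  [∞, -∞, 93, 3, 63, 68, 52]
  [90, ∞, 66, 59, 29, 23, 98]
  [1, -∞, ∞, -∞, -∞, 22, -∞]
  [-∞, 94, 74, ∞, 92, 32, 83]
  [7, 17, -∞, 96, ∞, 44, 66]
  [-∞, -∞, 64, -∞, 12, ∞, 3]
  [-∞, 16, 36, -∞, -∞, 93, ∞]
D(1):
  [∞, -∞, 93, 3, 63, 68, 52]
  [90, ∞, 90, 59, 63, 68, 98]
  [1, -∞, ∞, 1, 1, 22, 1]
  [-∞, 94, 74, ∞, 92, 32, 83]
  [7, 17, 7, 96, ∞, 44, 66]
  [-∞, -∞, 64, -∞, 12, ∞, 3]
  [-∞, 16, 36, -∞, -∞, 93, ∞]
D(2):
  [∞, -∞, 93, 3, 63, 68, 52]
  [90, ∞, 90, 59, 63, 68, 98]
  [1, -∞, ∞, 1, 1, 22, 1]
  [90, 94, 90, ∞, 92, 68, 94]
  [17, 17, 17, 96, ∞, 44, 66]
  [-∞, -∞, 64, -∞, 12, ∞, 3]
  [16, 16, 36, 16, 16, 93, ∞]
D(3):
  [∞, -∞, 93, 3, 63, 68, 52]
  [90, ∞, 90, 59, 63, 68, 98]
  [1, -∞, ∞, 1, 1, 22, 1]
  [90, 94, 90, ∞, 92, 68, 94]
  [17, 17, 17, 96, ∞, 44, 66]
  [1, -∞, 64, 1, 12, ∞, 3]
  [16, 16, 36, 16, 16, 93, ∞]
D(4):
  [∞, 3, 93, 3, 63, 68, 52]
  [90, ∞, 90, 59, 63, 68, 98]
  [1, 1, ∞, 1, 1, 22, 1]
  [90, 94, 90, ∞, 92, 68, 94]
  [90, 94, 90, 96, ∞, 68, 94]
  [1, 1, 64, 1, 12, ∞, 3]
  [16, 16, 36, 16, 16, 93, ∞]
D(5):
  [∞, 63, 93, 63, 63, 68, 63]
  [90, ∞, 90, 63, 63, 68, 98]
  [1, 1, ∞, 1, 1, 22, 1]
  [90, 94, 90, ∞, 92, 68, 94]
  [90, 94, 90, 96, ∞, 68, 94]
  [12, 12, 64, 12, 12, ∞, 12]
  [16, 16, 36, 16, 16, 93, ∞]
D(6):
  [∞, 63, 93, 63, 63, 68, 63]
  [90, ∞, 90, 63, 63, 68, 98]
  [12, 12, ∞, 12, 12, 22, 12]
  [90, 94, 90, ∞, 92, 68, 94]
  [90, 94, 90, 96, ∞, 68, 94]
  [12, 12, 64, 12, 12, ∞, 12]
  [16, 16, 64, 16, 16, 93, ∞]
D(7):
  [∞, 63, 93, 63, 63, 68, 63]
  [90, ∞, 90, 63, 63, 93, 98]
  [12, 12, ∞, 12, 12, 22, 12]
  [90, 94, 90, ∞, 92, 93, 94]
  [90, 94, 90, 96, ∞, 93, 94]
  [12, 12, 64, 12, 12, ∞, 12]
  [16, 16, 64, 16, 16, 93, ∞]
Answer: M*[4][2] = 90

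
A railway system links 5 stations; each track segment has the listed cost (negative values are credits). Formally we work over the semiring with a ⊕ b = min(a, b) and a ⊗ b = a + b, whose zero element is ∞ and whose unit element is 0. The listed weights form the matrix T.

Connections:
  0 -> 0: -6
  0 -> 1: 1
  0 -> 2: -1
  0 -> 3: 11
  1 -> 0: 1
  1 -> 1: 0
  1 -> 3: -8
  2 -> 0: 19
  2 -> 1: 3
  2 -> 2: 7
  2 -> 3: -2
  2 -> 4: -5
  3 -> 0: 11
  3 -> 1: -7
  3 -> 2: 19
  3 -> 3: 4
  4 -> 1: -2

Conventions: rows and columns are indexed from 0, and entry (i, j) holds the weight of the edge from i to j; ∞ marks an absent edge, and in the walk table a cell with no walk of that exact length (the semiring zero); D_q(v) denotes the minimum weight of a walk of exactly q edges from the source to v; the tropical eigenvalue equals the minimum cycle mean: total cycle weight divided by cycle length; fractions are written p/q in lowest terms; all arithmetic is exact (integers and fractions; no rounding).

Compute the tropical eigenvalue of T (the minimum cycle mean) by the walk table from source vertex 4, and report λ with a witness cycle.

q=0: [∞, ∞, ∞, ∞, 0]
q=1: [∞, -2, ∞, ∞, ∞]
q=2: [-1, -2, ∞, -10, ∞]
q=3: [-7, -17, -2, -10, ∞]
q=4: [-16, -17, -8, -25, -7]
q=5: [-22, -32, -17, -25, -13]
Optimal cycle mean attained by: cycle 1->3->1, total (-8) + (-7), length 2.
Answer: λ = -15/2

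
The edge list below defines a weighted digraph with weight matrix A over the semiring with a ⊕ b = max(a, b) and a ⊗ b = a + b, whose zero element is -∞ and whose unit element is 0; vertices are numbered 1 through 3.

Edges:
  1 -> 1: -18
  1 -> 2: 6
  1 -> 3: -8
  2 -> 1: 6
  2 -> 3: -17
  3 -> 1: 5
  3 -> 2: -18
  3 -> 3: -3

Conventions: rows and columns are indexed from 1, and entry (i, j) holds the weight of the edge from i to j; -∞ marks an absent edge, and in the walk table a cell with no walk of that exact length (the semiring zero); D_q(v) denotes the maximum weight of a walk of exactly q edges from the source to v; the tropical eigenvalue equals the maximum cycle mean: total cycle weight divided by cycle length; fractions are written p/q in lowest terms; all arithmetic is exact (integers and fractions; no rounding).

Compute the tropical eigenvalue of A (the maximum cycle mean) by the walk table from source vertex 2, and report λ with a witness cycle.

q=0: [-∞, 0, -∞]
q=1: [6, -∞, -17]
q=2: [-12, 12, -2]
q=3: [18, -6, -5]
Optimal cycle mean attained by: cycle 1->2->1, total 6 + 6, length 2.
Answer: λ = 6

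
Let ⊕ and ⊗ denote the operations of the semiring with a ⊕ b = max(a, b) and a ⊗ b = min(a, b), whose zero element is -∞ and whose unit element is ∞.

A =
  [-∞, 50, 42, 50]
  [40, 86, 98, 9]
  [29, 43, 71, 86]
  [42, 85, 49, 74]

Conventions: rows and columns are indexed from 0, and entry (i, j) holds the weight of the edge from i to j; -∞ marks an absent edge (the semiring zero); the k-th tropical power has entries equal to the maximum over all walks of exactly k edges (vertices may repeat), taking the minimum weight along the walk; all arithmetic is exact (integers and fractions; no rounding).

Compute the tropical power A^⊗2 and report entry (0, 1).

A^⊗2:
  [42, 50, 50, 50]
  [40, 86, 86, 86]
  [42, 85, 71, 74]
  [42, 85, 85, 74]
Key observation: the optimum is the walk 0->1->1, with weight 50 min 86 = 50.
Optimal value attained by: walk 0->1->1.
Answer: (A^⊗2)[0][1] = 50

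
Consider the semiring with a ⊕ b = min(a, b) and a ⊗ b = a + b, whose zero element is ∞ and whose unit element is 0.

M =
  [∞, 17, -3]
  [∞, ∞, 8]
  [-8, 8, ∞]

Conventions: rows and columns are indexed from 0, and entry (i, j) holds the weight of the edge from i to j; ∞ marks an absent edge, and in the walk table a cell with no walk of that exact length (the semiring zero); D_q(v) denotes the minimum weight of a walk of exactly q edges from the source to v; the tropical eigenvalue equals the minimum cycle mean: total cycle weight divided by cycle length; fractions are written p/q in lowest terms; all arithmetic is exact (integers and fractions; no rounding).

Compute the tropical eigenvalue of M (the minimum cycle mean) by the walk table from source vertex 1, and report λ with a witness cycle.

q=0: [∞, 0, ∞]
q=1: [∞, ∞, 8]
q=2: [0, 16, ∞]
q=3: [∞, 17, -3]
Optimal cycle mean attained by: cycle 0->2->0, total (-3) + (-8), length 2.
Answer: λ = -11/2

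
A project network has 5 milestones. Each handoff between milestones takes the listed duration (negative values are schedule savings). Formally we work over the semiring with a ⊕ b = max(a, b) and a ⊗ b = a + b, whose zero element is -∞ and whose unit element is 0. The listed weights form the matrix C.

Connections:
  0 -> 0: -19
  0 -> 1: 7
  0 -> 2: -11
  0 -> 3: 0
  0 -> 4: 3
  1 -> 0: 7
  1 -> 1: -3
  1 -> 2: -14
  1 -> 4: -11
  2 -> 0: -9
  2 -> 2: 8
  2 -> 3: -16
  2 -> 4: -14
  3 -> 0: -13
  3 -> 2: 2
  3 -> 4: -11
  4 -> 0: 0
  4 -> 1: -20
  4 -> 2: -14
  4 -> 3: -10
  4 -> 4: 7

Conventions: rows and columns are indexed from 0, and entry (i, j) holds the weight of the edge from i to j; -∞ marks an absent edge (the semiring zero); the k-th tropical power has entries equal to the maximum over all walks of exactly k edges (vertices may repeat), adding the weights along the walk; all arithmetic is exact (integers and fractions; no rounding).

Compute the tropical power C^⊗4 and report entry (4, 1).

C^⊗2:
  [14, 4, 2, -7, 10]
  [4, 14, -4, 7, 10]
  [-1, -2, 16, -8, -6]
  [-7, -6, 10, -13, -4]
  [7, 7, -6, 0, 14]
C^⊗3:
  [11, 21, 10, 14, 17]
  [21, 11, 9, 4, 17]
  [7, 6, 24, 0, 2]
  [1, 0, 18, -6, 3]
  [14, 14, 2, 7, 21]
C^⊗4:
  [28, 18, 18, 11, 24]
  [18, 28, 17, 21, 24]
  [15, 14, 32, 8, 10]
  [9, 8, 26, 2, 10]
  [21, 21, 10, 14, 28]
Key observation: the optimum is the walk 4->0->1->0->1, with weight 0 + 7 + 7 + 7 = 21.
Optimal value attained by: walk 4->0->1->0->1.
Answer: (C^⊗4)[4][1] = 21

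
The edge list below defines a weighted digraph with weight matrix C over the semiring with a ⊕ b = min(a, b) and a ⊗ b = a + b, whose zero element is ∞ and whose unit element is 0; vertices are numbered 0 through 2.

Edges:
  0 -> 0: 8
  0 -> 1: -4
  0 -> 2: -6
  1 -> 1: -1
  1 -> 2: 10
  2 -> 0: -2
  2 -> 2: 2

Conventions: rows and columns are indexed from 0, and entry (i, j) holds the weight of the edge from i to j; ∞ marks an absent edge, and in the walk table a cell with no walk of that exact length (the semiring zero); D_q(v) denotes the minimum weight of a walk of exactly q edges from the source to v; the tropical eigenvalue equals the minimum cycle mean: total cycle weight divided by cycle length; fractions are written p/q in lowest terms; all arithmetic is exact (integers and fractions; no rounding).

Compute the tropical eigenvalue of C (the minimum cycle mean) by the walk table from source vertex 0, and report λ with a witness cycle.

q=0: [0, ∞, ∞]
q=1: [8, -4, -6]
q=2: [-8, -5, -4]
q=3: [-6, -12, -14]
Optimal cycle mean attained by: cycle 0->2->0, total (-6) + (-2), length 2.
Answer: λ = -4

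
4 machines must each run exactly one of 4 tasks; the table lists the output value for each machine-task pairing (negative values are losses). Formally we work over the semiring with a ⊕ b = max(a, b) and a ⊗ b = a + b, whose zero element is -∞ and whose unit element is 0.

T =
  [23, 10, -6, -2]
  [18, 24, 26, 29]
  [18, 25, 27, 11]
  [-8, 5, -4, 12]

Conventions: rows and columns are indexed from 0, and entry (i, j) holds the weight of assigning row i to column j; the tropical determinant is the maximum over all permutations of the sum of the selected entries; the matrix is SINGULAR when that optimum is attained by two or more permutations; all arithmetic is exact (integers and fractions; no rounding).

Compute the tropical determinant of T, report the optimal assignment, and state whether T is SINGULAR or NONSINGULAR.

σ = (0, 1, 2, 3): 23 + 24 + 27 + 12 = 86
σ = (0, 1, 3, 2): 23 + 24 + 11 + (-4) = 54
σ = (0, 2, 1, 3): 23 + 26 + 25 + 12 = 86
σ = (0, 2, 3, 1): 23 + 26 + 11 + 5 = 65
σ = (0, 3, 1, 2): 23 + 29 + 25 + (-4) = 73
σ = (0, 3, 2, 1): 23 + 29 + 27 + 5 = 84
σ = (1, 0, 2, 3): 10 + 18 + 27 + 12 = 67
σ = (1, 0, 3, 2): 10 + 18 + 11 + (-4) = 35
σ = (1, 2, 0, 3): 10 + 26 + 18 + 12 = 66
σ = (1, 2, 3, 0): 10 + 26 + 11 + (-8) = 39
σ = (1, 3, 0, 2): 10 + 29 + 18 + (-4) = 53
σ = (1, 3, 2, 0): 10 + 29 + 27 + (-8) = 58
σ = (2, 0, 1, 3): (-6) + 18 + 25 + 12 = 49
σ = (2, 0, 3, 1): (-6) + 18 + 11 + 5 = 28
σ = (2, 1, 0, 3): (-6) + 24 + 18 + 12 = 48
σ = (2, 1, 3, 0): (-6) + 24 + 11 + (-8) = 21
σ = (2, 3, 0, 1): (-6) + 29 + 18 + 5 = 46
σ = (2, 3, 1, 0): (-6) + 29 + 25 + (-8) = 40
σ = (3, 0, 1, 2): (-2) + 18 + 25 + (-4) = 37
σ = (3, 0, 2, 1): (-2) + 18 + 27 + 5 = 48
σ = (3, 1, 0, 2): (-2) + 24 + 18 + (-4) = 36
σ = (3, 1, 2, 0): (-2) + 24 + 27 + (-8) = 41
σ = (3, 2, 0, 1): (-2) + 26 + 18 + 5 = 47
σ = (3, 2, 1, 0): (-2) + 26 + 25 + (-8) = 41
Optimal value attained by: σ = (0, 1, 2, 3).
Answer: det⊕(T) = 86; verdict: SINGULAR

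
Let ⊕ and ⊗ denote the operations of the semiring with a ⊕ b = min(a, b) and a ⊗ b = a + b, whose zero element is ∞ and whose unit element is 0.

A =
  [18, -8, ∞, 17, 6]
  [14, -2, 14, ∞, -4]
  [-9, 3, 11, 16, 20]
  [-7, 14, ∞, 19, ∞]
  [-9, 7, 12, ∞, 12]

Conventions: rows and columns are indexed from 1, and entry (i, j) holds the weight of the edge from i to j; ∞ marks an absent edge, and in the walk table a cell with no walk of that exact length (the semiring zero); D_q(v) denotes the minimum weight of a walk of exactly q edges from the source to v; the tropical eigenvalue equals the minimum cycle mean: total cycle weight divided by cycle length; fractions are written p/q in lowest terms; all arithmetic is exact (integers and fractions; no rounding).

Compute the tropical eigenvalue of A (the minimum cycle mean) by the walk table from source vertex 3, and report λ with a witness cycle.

q=0: [∞, ∞, 0, ∞, ∞]
q=1: [-9, 3, 11, 16, 20]
q=2: [2, -17, 17, 8, -3]
q=3: [-12, -19, -3, 19, -21]
q=4: [-30, -21, -9, 5, -23]
q=5: [-32, -38, -11, -13, -25]
Optimal cycle mean attained by: cycle 1->2->5->1, total (-8) + (-4) + (-9), length 3.
Answer: λ = -7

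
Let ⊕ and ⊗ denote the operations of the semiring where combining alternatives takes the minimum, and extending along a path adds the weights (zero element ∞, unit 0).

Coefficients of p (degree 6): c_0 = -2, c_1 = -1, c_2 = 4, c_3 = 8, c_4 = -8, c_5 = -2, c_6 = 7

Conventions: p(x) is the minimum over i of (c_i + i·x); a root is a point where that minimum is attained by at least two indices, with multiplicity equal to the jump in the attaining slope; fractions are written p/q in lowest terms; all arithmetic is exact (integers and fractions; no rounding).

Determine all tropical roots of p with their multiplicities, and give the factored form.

hull edge (i=0, c=-2) to (i=4, c=-8): slope -3/2, span 4
hull edge (i=4, c=-8) to (i=5, c=-2): slope 6, span 1
hull edge (i=5, c=-2) to (i=6, c=7): slope 9, span 1
Factored form: p(x) = 7 ⊗ (x ⊕ (-9)) ⊗ (x ⊕ (-6)) ⊗ (x ⊕ 3/2) ⊗ (x ⊕ 3/2) ⊗ (x ⊕ 3/2) ⊗ (x ⊕ 3/2)
Answer: roots = -9 (mult 1), -6 (mult 1), 3/2 (mult 4)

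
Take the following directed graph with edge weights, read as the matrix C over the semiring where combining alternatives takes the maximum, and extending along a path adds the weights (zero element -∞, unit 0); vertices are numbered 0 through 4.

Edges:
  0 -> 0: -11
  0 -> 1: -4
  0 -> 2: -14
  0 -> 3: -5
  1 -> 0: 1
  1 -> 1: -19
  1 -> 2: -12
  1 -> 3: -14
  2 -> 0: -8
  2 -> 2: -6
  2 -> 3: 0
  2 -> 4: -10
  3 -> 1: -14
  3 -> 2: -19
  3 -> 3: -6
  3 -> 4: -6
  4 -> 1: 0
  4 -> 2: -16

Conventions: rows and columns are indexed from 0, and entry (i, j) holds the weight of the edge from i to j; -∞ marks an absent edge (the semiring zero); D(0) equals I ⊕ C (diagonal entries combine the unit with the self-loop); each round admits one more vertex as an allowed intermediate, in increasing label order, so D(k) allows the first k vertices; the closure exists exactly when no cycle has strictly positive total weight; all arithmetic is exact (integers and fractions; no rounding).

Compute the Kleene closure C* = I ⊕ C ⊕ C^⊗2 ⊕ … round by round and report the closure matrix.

D(0):
  [0, -4, -14, -5, -∞]
  [1, 0, -12, -14, -∞]
  [-8, -∞, 0, 0, -10]
  [-∞, -14, -19, 0, -6]
  [-∞, 0, -16, -∞, 0]
D(1):
  [0, -4, -14, -5, -∞]
  [1, 0, -12, -4, -∞]
  [-8, -12, 0, 0, -10]
  [-∞, -14, -19, 0, -6]
  [-∞, 0, -16, -∞, 0]
D(2):
  [0, -4, -14, -5, -∞]
  [1, 0, -12, -4, -∞]
  [-8, -12, 0, 0, -10]
  [-13, -14, -19, 0, -6]
  [1, 0, -12, -4, 0]
D(3):
  [0, -4, -14, -5, -24]
  [1, 0, -12, -4, -22]
  [-8, -12, 0, 0, -10]
  [-13, -14, -19, 0, -6]
  [1, 0, -12, -4, 0]
D(4):
  [0, -4, -14, -5, -11]
  [1, 0, -12, -4, -10]
  [-8, -12, 0, 0, -6]
  [-13, -14, -19, 0, -6]
  [1, 0, -12, -4, 0]
D(5):
  [0, -4, -14, -5, -11]
  [1, 0, -12, -4, -10]
  [-5, -6, 0, 0, -6]
  [-5, -6, -18, 0, -6]
  [1, 0, -12, -4, 0]
Answer: C* = [[0, -4, -14, -5, -11], [1, 0, -12, -4, -10], [-5, -6, 0, 0, -6], [-5, -6, -18, 0, -6], [1, 0, -12, -4, 0]]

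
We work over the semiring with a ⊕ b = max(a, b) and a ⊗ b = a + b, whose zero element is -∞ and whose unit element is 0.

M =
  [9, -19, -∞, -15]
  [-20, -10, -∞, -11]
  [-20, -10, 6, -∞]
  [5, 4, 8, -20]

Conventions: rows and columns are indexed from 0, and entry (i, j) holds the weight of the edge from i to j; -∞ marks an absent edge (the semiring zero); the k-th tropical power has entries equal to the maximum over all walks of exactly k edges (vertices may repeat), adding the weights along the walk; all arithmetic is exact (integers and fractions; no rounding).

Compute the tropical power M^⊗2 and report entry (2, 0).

M^⊗2:
  [18, -10, -7, -6]
  [-6, -7, -3, -21]
  [-11, -4, 12, -21]
  [14, -2, 14, -7]
Key observation: the optimum is the walk 2->0->0, with weight (-20) + 9 = -11.
Optimal value attained by: walk 2->0->0.
Answer: (M^⊗2)[2][0] = -11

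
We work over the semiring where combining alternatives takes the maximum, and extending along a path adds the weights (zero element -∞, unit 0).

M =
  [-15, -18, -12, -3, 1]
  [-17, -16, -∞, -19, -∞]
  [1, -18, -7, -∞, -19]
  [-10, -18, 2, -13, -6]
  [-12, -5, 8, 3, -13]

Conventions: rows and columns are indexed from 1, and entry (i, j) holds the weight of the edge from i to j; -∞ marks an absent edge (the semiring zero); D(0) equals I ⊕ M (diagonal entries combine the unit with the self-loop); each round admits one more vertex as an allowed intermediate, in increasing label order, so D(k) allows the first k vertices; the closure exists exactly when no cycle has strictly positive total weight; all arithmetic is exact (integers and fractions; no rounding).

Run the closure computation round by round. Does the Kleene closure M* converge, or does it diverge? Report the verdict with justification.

D(0):
  [0, -18, -12, -3, 1]
  [-17, 0, -∞, -19, -∞]
  [1, -18, 0, -∞, -19]
  [-10, -18, 2, 0, -6]
  [-12, -5, 8, 3, 0]
D(1):
  [0, -18, -12, -3, 1]
  [-17, 0, -29, -19, -16]
  [1, -17, 0, -2, 2]
  [-10, -18, 2, 0, -6]
  [-12, -5, 8, 3, 0]
D(2):
  [0, -18, -12, -3, 1]
  [-17, 0, -29, -19, -16]
  [1, -17, 0, -2, 2]
  [-10, -18, 2, 0, -6]
  [-12, -5, 8, 3, 0]
Detection: at round 3, diagonal entry (5, 5) turns strictly positive.
Key observation: the cycle 5->3->1->5 has total weight 8 + 1 + 1, which is strictly positive.
Answer: DIVERGES — positive cycle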